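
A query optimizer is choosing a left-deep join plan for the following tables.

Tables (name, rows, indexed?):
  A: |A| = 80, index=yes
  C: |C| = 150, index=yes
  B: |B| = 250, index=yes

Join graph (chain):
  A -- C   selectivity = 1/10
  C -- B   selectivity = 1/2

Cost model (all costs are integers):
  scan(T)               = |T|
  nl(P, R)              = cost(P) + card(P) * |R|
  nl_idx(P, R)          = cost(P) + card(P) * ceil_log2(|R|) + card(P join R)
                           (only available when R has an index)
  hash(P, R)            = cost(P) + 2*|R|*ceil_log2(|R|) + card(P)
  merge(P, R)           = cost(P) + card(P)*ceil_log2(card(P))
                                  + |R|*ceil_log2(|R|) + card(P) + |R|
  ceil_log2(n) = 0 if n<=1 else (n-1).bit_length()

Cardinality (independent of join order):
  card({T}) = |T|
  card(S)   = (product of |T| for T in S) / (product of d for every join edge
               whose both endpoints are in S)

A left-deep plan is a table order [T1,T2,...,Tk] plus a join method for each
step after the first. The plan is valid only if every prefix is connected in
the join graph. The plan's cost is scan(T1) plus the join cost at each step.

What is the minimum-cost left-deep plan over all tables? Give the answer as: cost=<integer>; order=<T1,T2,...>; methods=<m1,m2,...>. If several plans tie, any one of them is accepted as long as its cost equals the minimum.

cost=6620; order=C,A,B; methods=hash,hash

Selinger DP (subsets sized 1..n):
  {A}: scan cost=80, card=80
  {C}: scan cost=150, card=150
  {B}: scan cost=250, card=250
  {AC}: card=1200; try (A,hash)→1420, (C,nl_idx)→1920, (C,merge)→2070, (A,merge)→2140, (A,nl_idx)→2400, (C,hash)→2560 …(+2); best=1420 via (A,hash)
  {BC}: card=18750; try (C,hash)→2900, (B,merge)→3750, (C,merge)→3850, (B,hash)→4300, (B,nl_idx)→20100, (C,nl_idx)→21000 …(+2); best=2900 via (C,hash)
  {ABC}: card=150000; try (B,hash)→6620, (B,merge)→18070, (A,hash)→22770, (B,nl_idx)→161020, (A,nl_idx)→284150, (B,nl)→301420 …(+2); best=6620 via (B,hash)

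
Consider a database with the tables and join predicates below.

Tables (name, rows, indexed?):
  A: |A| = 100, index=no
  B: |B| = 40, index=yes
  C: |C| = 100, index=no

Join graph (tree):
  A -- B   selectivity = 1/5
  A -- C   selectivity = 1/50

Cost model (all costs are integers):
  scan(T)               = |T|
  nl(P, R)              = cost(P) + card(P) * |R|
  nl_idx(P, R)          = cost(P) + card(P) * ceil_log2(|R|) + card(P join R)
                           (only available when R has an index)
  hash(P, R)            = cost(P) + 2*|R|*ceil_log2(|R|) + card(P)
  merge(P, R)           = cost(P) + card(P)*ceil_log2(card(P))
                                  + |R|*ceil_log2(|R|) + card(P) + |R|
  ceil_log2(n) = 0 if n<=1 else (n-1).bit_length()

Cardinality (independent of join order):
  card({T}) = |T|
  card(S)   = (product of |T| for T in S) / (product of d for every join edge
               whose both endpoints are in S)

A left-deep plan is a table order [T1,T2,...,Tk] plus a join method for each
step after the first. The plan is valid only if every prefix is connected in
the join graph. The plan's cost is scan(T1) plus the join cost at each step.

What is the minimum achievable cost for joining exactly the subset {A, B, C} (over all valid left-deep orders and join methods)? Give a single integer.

Selinger DP over subsets of {A,B,C}:
  {A}: scan cost=100, card=100
  {B}: scan cost=40, card=40
  {C}: scan cost=100, card=100
  {AB}: card=800; try (B,hash)→680, (A,merge)→1120, (B,merge)→1180, (A,hash)→1480, (B,nl_idx)→1500, (A,nl)→4040 …(+1); best=680 via (B,hash)
  {AC}: card=200; try (C,hash)→1600, (A,hash)→1600, (C,merge)→1700, (A,merge)→1700, (C,nl)→10100, (A,nl)→10100; best=1600 via (C,hash)
  {ABC}: card=1600; try (B,hash)→2280, (C,hash)→2880, (B,merge)→3680, (B,nl_idx)→4400, (B,nl)→9600, (C,merge)→10280 …(+1); best=2280 via (B,hash)

2280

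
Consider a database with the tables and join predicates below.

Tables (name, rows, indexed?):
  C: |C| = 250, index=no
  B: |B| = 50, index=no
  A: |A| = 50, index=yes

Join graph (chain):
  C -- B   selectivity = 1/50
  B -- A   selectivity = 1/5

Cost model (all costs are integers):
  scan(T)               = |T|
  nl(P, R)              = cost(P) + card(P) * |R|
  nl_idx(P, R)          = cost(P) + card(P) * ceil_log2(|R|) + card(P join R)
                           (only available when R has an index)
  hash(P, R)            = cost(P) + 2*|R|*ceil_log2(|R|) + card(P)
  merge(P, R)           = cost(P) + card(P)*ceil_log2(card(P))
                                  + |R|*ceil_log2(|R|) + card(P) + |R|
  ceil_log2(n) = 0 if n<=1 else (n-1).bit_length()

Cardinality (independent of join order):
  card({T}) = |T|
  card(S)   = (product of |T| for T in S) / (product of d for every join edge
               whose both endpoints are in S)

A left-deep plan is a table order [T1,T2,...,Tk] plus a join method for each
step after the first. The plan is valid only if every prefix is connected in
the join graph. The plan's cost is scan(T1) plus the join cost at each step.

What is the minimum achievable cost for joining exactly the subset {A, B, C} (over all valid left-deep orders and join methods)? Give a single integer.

1950

Selinger DP over subsets of {A,B,C}:
  {C}: scan cost=250, card=250
  {B}: scan cost=50, card=50
  {A}: scan cost=50, card=50
  {BC}: card=250; try (B,hash)→1100, (C,merge)→2650, (B,merge)→2850, (C,hash)→4100, (C,nl)→12550, (B,nl)→12750; best=1100 via (B,hash)
  {AB}: card=500; try (B,hash)→700, (A,hash)→700, (B,merge)→750, (A,merge)→750, (A,nl_idx)→850, (B,nl)→2550 …(+1); best=700 via (B,hash)
  {ABC}: card=2500; try (A,hash)→1950, (A,merge)→3700, (A,nl_idx)→5100, (C,hash)→5200, (C,merge)→7950, (A,nl)→13600 …(+1); best=1950 via (A,hash)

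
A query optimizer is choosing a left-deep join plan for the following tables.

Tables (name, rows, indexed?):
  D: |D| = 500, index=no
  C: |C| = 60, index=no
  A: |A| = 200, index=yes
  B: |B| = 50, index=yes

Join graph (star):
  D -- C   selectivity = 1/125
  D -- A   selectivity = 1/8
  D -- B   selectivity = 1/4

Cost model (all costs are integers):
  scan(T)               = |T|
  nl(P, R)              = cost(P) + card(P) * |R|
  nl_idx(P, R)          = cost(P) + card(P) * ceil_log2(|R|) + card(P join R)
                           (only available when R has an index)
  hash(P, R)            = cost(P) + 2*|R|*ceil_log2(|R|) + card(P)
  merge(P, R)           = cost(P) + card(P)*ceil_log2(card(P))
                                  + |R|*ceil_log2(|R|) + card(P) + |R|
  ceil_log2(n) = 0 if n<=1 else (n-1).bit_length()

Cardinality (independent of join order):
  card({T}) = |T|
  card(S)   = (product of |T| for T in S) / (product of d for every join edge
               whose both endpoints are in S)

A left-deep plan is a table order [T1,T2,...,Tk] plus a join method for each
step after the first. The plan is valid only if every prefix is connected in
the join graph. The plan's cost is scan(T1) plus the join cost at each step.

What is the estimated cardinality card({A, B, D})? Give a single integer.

Tables in S: A(200), B(50), D(500)
Edges inside S: D-A(d=8), D-B(d=4)
numerator = 200 * 50 * 500 = 5000000
denominator = 8 * 4 = 32
card(S) = 5000000 / 32 = 156250

156250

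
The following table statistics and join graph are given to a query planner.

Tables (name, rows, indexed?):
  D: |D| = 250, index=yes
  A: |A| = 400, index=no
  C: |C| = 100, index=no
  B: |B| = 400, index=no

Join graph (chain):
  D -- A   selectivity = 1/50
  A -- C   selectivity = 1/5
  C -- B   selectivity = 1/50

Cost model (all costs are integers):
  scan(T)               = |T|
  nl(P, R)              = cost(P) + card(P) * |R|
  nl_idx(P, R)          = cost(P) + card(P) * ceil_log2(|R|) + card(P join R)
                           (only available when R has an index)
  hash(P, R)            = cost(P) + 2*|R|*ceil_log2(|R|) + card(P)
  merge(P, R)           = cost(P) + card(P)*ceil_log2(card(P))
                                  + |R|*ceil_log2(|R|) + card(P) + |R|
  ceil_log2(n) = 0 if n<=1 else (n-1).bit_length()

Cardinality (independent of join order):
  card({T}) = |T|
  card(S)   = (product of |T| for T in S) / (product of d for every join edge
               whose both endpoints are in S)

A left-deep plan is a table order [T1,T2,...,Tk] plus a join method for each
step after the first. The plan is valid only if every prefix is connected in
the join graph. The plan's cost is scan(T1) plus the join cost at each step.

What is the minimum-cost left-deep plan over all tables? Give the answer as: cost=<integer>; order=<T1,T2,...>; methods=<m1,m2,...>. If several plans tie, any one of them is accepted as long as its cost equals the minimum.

cost=55400; order=A,D,C,B; methods=hash,hash,hash

Selinger DP (subsets sized 1..n):
  {D}: scan cost=250, card=250
  {A}: scan cost=400, card=400
  {C}: scan cost=100, card=100
  {B}: scan cost=400, card=400
  {AD}: card=2000; try (D,hash)→4800, (D,nl_idx)→5600, (A,merge)→6500, (D,merge)→6650, (A,hash)→7700, (A,nl)→100250 …(+1); best=4800 via (D,hash)
  {AC}: card=8000; try (C,hash)→2200, (A,merge)→4900, (C,merge)→5200, (A,hash)→7400, (A,nl)→40100, (C,nl)→40400; best=2200 via (C,hash)
  {BC}: card=800; try (C,hash)→2200, (B,merge)→4900, (C,merge)→5200, (B,hash)→7400, (B,nl)→40100, (C,nl)→40400; best=2200 via (C,hash)
  {ACD}: card=40000; try (C,hash)→8200, (D,hash)→14200, (C,merge)→29600, (D,nl_idx)→106200, (D,merge)→116450, (C,nl)→204800 …(+1); best=8200 via (C,hash)
  {ABC}: card=64000; try (A,hash)→10200, (A,merge)→15000, (B,hash)→17400, (B,merge)→118200, (A,nl)→322200, (B,nl)→3202200; best=10200 via (A,hash)
  {ABCD}: card=320000; try (B,hash)→55400, (D,hash)→78200, (B,merge)→692200, (D,nl_idx)→842200, (D,merge)→1100450, (B,nl)→16008200 …(+1); best=55400 via (B,hash)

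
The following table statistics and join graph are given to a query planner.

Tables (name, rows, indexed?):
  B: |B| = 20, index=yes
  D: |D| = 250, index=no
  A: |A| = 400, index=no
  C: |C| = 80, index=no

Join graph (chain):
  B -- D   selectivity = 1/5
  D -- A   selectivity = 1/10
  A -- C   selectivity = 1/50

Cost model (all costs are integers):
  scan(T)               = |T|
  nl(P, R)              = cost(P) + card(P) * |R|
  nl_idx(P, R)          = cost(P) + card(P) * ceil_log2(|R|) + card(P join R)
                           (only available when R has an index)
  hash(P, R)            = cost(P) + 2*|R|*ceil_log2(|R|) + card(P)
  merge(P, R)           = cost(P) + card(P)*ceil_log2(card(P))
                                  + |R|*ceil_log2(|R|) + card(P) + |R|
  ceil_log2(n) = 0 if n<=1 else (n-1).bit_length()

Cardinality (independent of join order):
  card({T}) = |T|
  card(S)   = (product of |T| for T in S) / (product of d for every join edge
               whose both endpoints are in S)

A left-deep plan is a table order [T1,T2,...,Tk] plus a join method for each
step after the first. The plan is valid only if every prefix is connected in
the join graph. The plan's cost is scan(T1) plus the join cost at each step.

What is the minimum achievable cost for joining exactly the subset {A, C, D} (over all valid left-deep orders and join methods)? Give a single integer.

Selinger DP over subsets of {A,C,D}:
  {D}: scan cost=250, card=250
  {A}: scan cost=400, card=400
  {C}: scan cost=80, card=80
  {AD}: card=10000; try (D,hash)→4800, (A,merge)→6500, (D,merge)→6650, (A,hash)→7700, (A,nl)→100250, (D,nl)→100400; best=4800 via (D,hash)
  {AC}: card=640; try (C,hash)→1920, (A,merge)→4720, (C,merge)→5040, (A,hash)→7360, (A,nl)→32080, (C,nl)→32400; best=1920 via (C,hash)
  {ACD}: card=16000; try (D,hash)→6560, (D,merge)→11210, (C,hash)→15920, (C,merge)→155440, (D,nl)→161920, (C,nl)→804800; best=6560 via (D,hash)

6560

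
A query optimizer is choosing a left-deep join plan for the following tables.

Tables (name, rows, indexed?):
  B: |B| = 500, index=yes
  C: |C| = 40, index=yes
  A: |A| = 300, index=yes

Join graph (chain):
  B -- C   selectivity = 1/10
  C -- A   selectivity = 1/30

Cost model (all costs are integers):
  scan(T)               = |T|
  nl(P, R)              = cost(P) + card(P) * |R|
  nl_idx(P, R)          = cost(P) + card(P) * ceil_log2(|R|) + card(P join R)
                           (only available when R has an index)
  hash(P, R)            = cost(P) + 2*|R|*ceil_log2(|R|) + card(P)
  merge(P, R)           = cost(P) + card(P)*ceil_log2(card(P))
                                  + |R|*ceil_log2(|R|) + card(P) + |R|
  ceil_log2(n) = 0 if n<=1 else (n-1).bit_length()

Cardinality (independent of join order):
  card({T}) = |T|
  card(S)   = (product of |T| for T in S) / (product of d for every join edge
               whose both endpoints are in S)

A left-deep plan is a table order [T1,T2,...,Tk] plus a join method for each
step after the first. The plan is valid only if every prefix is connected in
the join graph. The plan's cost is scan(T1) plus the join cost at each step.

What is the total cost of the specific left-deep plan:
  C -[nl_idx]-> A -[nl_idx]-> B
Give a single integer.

24400

step 1: scan C: cost=40, card=40
step 2: join A via nl_idx
    card(P join A) = 40*300/(30) = 400
    cost = 40 + 40*9 + 400 = 800
step 3: join B via nl_idx
    card(P join B) = 400*500/(10) = 20000
    cost = 800 + 400*9 + 20000 = 24400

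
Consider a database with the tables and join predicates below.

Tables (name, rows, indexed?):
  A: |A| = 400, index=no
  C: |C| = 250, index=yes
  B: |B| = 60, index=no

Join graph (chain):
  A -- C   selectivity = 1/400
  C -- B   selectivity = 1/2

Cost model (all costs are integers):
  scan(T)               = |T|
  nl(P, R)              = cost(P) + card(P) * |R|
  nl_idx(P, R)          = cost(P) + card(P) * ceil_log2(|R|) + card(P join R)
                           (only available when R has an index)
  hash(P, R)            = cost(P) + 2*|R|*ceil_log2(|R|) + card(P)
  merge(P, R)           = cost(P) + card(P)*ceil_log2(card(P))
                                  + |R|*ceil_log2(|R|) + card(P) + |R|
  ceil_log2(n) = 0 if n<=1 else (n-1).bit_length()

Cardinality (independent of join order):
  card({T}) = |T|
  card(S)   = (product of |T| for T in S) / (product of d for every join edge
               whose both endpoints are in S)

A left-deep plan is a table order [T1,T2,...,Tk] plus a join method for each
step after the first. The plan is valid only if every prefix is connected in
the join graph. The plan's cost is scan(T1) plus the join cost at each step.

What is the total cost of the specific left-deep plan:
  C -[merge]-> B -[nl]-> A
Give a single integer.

step 1: scan C: cost=250, card=250
step 2: join B via merge
    card(P join B) = 250*60/(2) = 7500
    cost = 250 + 250*8 + 60*6 + 250 + 60 = 2920
step 3: join A via nl
    card(P join A) = 7500*400/(400) = 7500
    cost = 2920 + 7500*400 = 3002920

3002920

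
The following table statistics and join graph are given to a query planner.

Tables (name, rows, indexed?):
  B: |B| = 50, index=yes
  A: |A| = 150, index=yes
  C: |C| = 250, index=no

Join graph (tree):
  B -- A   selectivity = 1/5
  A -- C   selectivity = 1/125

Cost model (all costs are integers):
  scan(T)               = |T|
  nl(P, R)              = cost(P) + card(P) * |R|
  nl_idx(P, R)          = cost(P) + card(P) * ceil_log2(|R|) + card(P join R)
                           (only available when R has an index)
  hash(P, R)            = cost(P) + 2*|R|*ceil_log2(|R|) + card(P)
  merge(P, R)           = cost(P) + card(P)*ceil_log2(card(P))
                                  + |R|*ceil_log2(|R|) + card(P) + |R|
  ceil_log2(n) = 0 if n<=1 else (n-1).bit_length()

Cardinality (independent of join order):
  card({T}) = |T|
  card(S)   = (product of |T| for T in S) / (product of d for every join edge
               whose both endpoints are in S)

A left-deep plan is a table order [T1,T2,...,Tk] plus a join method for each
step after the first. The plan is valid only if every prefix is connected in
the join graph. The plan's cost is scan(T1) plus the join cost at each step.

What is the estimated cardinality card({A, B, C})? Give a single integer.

Tables in S: A(150), B(50), C(250)
Edges inside S: B-A(d=5), A-C(d=125)
numerator = 150 * 50 * 250 = 1875000
denominator = 5 * 125 = 625
card(S) = 1875000 / 625 = 3000

3000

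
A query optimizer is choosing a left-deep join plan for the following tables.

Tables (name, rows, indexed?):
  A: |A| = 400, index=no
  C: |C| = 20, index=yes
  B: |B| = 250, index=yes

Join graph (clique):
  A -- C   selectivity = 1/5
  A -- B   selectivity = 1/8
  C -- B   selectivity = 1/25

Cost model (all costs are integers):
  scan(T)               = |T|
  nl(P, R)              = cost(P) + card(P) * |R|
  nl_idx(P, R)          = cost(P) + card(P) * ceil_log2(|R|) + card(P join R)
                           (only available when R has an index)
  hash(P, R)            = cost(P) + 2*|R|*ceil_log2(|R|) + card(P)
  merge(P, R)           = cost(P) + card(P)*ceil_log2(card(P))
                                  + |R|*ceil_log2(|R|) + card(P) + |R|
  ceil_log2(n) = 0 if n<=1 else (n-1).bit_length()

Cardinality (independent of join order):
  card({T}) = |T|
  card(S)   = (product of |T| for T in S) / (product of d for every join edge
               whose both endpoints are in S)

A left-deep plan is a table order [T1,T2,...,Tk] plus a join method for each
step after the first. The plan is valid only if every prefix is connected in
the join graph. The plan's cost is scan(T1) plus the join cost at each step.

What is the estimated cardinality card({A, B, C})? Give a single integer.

2000

Tables in S: A(400), B(250), C(20)
Edges inside S: A-C(d=5), A-B(d=8), C-B(d=25)
numerator = 400 * 250 * 20 = 2000000
denominator = 5 * 8 * 25 = 1000
card(S) = 2000000 / 1000 = 2000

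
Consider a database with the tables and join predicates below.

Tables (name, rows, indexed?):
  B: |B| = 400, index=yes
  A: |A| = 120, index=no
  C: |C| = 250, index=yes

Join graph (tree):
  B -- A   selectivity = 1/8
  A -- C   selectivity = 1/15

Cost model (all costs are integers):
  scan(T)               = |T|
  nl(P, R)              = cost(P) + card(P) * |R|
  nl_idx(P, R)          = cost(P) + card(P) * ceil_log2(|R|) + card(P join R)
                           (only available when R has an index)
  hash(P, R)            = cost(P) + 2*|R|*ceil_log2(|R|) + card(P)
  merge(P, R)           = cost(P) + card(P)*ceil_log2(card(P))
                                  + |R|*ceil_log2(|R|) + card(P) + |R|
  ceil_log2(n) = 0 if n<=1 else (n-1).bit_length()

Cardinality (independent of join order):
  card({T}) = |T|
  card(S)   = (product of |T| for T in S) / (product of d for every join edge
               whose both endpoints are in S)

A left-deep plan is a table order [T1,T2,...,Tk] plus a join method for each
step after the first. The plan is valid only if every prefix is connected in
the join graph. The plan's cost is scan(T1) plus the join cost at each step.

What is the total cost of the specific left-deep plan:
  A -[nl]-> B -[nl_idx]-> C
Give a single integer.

step 1: scan A: cost=120, card=120
step 2: join B via nl
    card(P join B) = 120*400/(8) = 6000
    cost = 120 + 120*400 = 48120
step 3: join C via nl_idx
    card(P join C) = 6000*250/(15) = 100000
    cost = 48120 + 6000*8 + 100000 = 196120

196120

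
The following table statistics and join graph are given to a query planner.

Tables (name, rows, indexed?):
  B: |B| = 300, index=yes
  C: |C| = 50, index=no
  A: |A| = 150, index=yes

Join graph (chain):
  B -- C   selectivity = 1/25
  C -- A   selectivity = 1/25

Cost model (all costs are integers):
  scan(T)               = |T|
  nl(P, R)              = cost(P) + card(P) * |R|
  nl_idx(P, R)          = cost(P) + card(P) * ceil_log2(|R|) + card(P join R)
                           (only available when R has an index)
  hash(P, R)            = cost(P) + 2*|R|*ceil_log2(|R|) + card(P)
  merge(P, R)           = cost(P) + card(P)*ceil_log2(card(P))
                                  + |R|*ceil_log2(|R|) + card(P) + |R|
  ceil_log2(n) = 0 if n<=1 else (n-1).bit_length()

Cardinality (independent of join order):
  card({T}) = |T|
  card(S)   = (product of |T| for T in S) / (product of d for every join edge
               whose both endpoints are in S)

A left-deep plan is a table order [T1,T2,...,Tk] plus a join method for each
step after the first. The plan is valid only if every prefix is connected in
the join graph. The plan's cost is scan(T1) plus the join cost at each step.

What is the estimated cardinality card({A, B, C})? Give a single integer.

Tables in S: A(150), B(300), C(50)
Edges inside S: B-C(d=25), C-A(d=25)
numerator = 150 * 300 * 50 = 2250000
denominator = 25 * 25 = 625
card(S) = 2250000 / 625 = 3600

3600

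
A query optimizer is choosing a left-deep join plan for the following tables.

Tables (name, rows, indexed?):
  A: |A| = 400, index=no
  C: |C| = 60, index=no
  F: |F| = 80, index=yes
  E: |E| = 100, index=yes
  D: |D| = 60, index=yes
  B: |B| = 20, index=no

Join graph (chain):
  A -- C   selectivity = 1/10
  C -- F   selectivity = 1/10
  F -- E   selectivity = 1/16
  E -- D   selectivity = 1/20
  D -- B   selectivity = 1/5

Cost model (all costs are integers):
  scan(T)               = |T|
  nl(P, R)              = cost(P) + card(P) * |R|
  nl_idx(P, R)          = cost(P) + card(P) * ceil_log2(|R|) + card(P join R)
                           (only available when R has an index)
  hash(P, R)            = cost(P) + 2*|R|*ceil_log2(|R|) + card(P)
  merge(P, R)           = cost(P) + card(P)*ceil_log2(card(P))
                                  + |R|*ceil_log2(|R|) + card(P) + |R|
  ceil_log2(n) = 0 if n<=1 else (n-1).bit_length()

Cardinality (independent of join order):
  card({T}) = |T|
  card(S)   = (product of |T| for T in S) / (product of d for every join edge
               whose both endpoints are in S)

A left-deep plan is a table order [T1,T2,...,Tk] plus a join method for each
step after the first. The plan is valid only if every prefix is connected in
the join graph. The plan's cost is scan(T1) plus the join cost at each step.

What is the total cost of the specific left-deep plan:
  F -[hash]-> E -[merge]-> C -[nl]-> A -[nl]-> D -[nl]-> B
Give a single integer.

15606980

step 1: scan F: cost=80, card=80
step 2: join E via hash
    card(P join E) = 80*100/(16) = 500
    cost = 80 + 2*100*7 + 80 = 1560
step 3: join C via merge
    card(P join C) = 500*60/(10) = 3000
    cost = 1560 + 500*9 + 60*6 + 500 + 60 = 6980
step 4: join A via nl
    card(P join A) = 3000*400/(10) = 120000
    cost = 6980 + 3000*400 = 1206980
step 5: join D via nl
    card(P join D) = 120000*60/(20) = 360000
    cost = 1206980 + 120000*60 = 8406980
step 6: join B via nl
    card(P join B) = 360000*20/(5) = 1440000
    cost = 8406980 + 360000*20 = 15606980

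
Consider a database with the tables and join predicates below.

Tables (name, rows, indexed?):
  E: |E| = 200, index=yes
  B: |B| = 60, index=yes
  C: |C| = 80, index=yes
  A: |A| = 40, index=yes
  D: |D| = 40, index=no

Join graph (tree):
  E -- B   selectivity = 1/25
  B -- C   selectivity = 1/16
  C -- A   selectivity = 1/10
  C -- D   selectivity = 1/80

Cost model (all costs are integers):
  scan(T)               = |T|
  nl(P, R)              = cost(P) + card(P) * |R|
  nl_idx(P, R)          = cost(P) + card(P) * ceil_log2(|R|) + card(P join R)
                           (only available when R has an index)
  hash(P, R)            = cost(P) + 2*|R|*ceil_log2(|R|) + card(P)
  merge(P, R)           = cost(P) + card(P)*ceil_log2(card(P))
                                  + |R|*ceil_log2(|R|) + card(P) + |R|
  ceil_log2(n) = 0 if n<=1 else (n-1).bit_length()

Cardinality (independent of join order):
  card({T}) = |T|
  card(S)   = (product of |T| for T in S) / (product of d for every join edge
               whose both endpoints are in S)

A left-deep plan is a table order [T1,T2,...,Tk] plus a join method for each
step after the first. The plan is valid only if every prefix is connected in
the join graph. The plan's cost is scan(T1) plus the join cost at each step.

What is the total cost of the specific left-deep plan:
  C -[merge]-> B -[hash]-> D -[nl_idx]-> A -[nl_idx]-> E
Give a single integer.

step 1: scan C: cost=80, card=80
step 2: join B via merge
    card(P join B) = 80*60/(16) = 300
    cost = 80 + 80*7 + 60*6 + 80 + 60 = 1140
step 3: join D via hash
    card(P join D) = 300*40/(80) = 150
    cost = 1140 + 2*40*6 + 300 = 1920
step 4: join A via nl_idx
    card(P join A) = 150*40/(10) = 600
    cost = 1920 + 150*6 + 600 = 3420
step 5: join E via nl_idx
    card(P join E) = 600*200/(25) = 4800
    cost = 3420 + 600*8 + 4800 = 13020

13020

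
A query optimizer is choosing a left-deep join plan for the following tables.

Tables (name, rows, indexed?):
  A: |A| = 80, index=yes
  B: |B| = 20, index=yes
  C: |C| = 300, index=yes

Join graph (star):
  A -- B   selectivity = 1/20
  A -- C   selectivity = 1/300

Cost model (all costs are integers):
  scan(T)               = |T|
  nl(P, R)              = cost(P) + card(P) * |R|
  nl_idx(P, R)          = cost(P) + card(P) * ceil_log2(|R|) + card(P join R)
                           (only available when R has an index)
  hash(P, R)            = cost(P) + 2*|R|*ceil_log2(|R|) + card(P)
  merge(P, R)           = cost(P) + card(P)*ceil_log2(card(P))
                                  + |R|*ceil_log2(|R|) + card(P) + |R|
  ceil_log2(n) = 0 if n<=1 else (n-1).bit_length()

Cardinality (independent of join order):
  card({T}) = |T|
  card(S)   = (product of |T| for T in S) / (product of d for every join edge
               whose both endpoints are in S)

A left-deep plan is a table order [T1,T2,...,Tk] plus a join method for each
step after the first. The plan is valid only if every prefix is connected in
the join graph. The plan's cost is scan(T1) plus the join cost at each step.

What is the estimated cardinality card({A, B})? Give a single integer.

80

Tables in S: A(80), B(20)
Edges inside S: A-B(d=20)
numerator = 80 * 20 = 1600
denominator = 20 = 20
card(S) = 1600 / 20 = 80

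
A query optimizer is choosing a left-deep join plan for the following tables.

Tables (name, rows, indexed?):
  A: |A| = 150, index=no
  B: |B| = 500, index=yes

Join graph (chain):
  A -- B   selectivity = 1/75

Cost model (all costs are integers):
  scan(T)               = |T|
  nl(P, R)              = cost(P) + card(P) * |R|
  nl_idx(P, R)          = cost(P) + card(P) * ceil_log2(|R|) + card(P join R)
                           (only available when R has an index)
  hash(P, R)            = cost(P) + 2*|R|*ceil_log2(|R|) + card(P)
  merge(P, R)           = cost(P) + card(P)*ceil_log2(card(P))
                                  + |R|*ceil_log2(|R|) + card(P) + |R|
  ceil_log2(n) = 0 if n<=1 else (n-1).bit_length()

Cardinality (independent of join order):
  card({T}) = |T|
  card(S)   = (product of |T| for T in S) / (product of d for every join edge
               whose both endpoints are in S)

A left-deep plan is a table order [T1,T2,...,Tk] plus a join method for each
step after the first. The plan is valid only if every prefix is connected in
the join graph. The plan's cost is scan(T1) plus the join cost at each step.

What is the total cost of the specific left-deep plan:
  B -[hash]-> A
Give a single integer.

step 1: scan B: cost=500, card=500
step 2: join A via hash
    card(P join A) = 500*150/(75) = 1000
    cost = 500 + 2*150*8 + 500 = 3400

3400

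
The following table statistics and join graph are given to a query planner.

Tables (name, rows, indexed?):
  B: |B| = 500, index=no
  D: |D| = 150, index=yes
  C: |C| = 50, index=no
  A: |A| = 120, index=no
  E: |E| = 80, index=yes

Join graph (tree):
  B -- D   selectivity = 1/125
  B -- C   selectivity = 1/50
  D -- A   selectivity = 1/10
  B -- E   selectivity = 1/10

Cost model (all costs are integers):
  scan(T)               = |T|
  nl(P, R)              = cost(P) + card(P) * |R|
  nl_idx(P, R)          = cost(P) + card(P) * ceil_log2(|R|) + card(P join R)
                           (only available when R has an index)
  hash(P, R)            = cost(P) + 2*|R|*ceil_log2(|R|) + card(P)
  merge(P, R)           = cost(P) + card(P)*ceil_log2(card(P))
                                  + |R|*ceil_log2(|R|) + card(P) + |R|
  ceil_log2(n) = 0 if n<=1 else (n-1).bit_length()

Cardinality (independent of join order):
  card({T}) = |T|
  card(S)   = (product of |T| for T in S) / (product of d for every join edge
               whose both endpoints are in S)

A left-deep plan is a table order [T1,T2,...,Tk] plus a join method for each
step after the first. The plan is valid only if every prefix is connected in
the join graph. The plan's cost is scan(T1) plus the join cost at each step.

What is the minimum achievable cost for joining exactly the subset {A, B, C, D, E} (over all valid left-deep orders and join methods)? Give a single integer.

Selinger DP over subsets of {A,B,C,D,E}:
  {B}: scan cost=500, card=500
  {D}: scan cost=150, card=150
  {C}: scan cost=50, card=50
  {A}: scan cost=120, card=120
  {E}: scan cost=80, card=80
  {BD}: card=600; try (D,hash)→3400, (D,nl_idx)→5100, (B,merge)→6500, (D,merge)→6850, (B,hash)→9300, (B,nl)→75150 …(+1); best=3400 via (D,hash)
  {BC}: card=500; try (C,hash)→1600, (B,merge)→5400, (C,merge)→5850, (B,hash)→9100, (B,nl)→25050, (C,nl)→25500; best=1600 via (C,hash)
  {BE}: card=4000; try (E,hash)→2120, (B,merge)→5720, (E,merge)→6140, (E,nl_idx)→8000, (B,hash)→9160, (B,nl)→40080 …(+1); best=2120 via (E,hash)
  {AD}: card=1800; try (A,hash)→1980, (D,merge)→2430, (A,merge)→2460, (D,hash)→2640, (D,nl_idx)→2880, (D,nl)→18120 …(+1); best=1980 via (A,hash)
  {BCD}: card=600; try (D,hash)→4500, (C,hash)→4600, (D,nl_idx)→6200, (D,merge)→7950, (C,merge)→10350, (C,nl)→33400 …(+1); best=4500 via (D,hash)
  {ABD}: card=7200; try (A,hash)→5680, (A,merge)→10960, (B,hash)→12780, (B,merge)→28580, (A,nl)→75400, (B,nl)→901980; best=5680 via (A,hash)
  {BDE}: card=4800; try (E,hash)→5120, (D,hash)→8520, (E,merge)→10640, (E,nl_idx)→12400, (D,nl_idx)→38920, (E,nl)→51400 …(+2); best=5120 via (E,hash)
  {BCE}: card=4000; try (E,hash)→3220, (C,hash)→6720, (E,merge)→7240, (E,nl_idx)→9100, (E,nl)→41600, (C,merge)→54470 …(+1); best=3220 via (E,hash)
  {ABCD}: card=7200; try (A,hash)→6780, (A,merge)→12060, (C,hash)→13480, (A,nl)→76500, (C,merge)→106830, (C,nl)→365680; best=6780 via (A,hash)
  {BCDE}: card=4800; try (E,hash)→6220, (D,hash)→9620, (C,hash)→10520, (E,merge)→11740, (E,nl_idx)→13500, (D,nl_idx)→40020 …(+5); best=6220 via (E,hash)
  {ABDE}: card=57600; try (A,hash)→11600, (E,hash)→14000, (A,merge)→73280, (E,merge)→107120, (E,nl_idx)→113680, (A,nl)→581120 …(+1); best=11600 via (A,hash)
  {ABCDE}: card=57600; try (A,hash)→12700, (E,hash)→15100, (C,hash)→69800, (A,merge)→74380, (E,merge)→108220, (E,nl_idx)→114780 …(+4); best=12700 via (A,hash)

12700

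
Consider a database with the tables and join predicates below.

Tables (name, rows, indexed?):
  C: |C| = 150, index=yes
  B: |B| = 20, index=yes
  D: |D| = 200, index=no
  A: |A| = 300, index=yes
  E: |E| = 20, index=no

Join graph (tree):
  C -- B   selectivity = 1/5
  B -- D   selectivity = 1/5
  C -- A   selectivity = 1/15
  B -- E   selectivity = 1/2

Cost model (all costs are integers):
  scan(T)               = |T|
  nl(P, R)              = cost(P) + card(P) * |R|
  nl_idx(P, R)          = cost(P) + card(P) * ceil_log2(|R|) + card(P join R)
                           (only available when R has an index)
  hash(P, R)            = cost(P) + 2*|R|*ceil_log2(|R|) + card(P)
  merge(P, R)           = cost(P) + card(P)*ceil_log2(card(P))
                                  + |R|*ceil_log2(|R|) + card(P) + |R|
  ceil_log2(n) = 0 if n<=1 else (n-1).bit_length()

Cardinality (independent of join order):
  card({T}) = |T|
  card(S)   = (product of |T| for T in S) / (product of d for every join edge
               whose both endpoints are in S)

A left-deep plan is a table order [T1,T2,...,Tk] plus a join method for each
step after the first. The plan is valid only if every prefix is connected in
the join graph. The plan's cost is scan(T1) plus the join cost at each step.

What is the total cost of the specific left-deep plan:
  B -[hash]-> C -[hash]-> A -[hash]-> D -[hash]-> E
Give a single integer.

step 1: scan B: cost=20, card=20
step 2: join C via hash
    card(P join C) = 20*150/(5) = 600
    cost = 20 + 2*150*8 + 20 = 2440
step 3: join A via hash
    card(P join A) = 600*300/(15) = 12000
    cost = 2440 + 2*300*9 + 600 = 8440
step 4: join D via hash
    card(P join D) = 12000*200/(5) = 480000
    cost = 8440 + 2*200*8 + 12000 = 23640
step 5: join E via hash
    card(P join E) = 480000*20/(2) = 4800000
    cost = 23640 + 2*20*5 + 480000 = 503840

503840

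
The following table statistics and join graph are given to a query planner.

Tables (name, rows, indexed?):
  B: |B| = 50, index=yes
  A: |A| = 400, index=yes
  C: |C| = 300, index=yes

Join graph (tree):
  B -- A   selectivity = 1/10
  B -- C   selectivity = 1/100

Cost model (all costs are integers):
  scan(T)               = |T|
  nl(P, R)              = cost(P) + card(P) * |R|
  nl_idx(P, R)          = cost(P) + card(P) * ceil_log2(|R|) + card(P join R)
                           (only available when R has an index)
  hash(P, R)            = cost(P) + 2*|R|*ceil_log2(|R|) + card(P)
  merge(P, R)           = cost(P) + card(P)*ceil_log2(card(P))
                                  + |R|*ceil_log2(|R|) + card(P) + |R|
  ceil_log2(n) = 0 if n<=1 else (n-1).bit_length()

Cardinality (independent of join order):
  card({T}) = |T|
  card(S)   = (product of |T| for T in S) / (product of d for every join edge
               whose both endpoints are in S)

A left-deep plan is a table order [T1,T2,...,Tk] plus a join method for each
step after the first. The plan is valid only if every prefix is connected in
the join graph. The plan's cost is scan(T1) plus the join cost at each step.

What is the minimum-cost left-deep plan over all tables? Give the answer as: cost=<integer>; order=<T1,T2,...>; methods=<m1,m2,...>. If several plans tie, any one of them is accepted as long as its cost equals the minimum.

cost=6000; order=B,C,A; methods=nl_idx,merge

Selinger DP (subsets sized 1..n):
  {B}: scan cost=50, card=50
  {A}: scan cost=400, card=400
  {C}: scan cost=300, card=300
  {AB}: card=2000; try (B,hash)→1400, (A,nl_idx)→2500, (A,merge)→4400, (B,merge)→4750, (B,nl_idx)→4800, (A,hash)→7300 …(+2); best=1400 via (B,hash)
  {BC}: card=150; try (C,nl_idx)→650, (B,hash)→1200, (B,nl_idx)→2250, (C,merge)→3400, (B,merge)→3650, (C,hash)→5500 …(+2); best=650 via (C,nl_idx)
  {ABC}: card=6000; try (A,merge)→6000, (A,hash)→8000, (A,nl_idx)→8000, (C,hash)→8800, (C,nl_idx)→25400, (C,merge)→28400 …(+2); best=6000 via (A,merge)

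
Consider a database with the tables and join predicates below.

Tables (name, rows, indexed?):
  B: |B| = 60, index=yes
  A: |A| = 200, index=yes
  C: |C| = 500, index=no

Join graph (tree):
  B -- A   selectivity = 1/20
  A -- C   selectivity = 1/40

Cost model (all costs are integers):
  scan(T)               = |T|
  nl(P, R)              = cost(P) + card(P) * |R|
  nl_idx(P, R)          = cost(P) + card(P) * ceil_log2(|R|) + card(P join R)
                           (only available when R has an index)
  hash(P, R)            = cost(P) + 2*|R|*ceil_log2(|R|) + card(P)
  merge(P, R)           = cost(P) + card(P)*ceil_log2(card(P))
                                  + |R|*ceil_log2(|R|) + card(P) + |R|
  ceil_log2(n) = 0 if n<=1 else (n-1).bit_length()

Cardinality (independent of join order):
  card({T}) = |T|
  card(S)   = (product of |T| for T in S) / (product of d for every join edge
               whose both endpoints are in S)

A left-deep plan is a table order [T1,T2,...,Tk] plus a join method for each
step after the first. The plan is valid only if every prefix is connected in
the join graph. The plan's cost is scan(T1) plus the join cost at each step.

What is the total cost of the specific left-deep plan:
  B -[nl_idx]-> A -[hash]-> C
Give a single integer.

step 1: scan B: cost=60, card=60
step 2: join A via nl_idx
    card(P join A) = 60*200/(20) = 600
    cost = 60 + 60*8 + 600 = 1140
step 3: join C via hash
    card(P join C) = 600*500/(40) = 7500
    cost = 1140 + 2*500*9 + 600 = 10740

10740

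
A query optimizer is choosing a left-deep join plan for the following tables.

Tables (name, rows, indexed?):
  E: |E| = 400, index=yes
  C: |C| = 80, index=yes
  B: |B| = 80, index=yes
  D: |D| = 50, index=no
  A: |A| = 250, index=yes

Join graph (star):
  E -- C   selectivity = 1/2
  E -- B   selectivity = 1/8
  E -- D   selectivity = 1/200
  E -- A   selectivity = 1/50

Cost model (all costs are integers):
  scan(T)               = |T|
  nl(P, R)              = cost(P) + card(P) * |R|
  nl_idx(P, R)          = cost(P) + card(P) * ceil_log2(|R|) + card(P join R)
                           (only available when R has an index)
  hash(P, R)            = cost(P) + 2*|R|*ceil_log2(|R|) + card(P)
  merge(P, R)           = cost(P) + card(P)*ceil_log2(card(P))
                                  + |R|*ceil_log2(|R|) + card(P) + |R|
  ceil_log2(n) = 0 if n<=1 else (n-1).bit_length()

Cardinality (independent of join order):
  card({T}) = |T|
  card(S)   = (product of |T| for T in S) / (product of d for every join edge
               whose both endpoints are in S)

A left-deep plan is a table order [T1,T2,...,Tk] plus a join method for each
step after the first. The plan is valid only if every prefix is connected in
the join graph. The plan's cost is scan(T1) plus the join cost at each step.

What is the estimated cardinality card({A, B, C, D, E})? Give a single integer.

Tables in S: A(250), B(80), C(80), D(50), E(400)
Edges inside S: E-C(d=2), E-B(d=8), E-D(d=200), E-A(d=50)
numerator = 250 * 80 * 80 * 50 * 400 = 32000000000
denominator = 2 * 8 * 200 * 50 = 160000
card(S) = 32000000000 / 160000 = 200000

200000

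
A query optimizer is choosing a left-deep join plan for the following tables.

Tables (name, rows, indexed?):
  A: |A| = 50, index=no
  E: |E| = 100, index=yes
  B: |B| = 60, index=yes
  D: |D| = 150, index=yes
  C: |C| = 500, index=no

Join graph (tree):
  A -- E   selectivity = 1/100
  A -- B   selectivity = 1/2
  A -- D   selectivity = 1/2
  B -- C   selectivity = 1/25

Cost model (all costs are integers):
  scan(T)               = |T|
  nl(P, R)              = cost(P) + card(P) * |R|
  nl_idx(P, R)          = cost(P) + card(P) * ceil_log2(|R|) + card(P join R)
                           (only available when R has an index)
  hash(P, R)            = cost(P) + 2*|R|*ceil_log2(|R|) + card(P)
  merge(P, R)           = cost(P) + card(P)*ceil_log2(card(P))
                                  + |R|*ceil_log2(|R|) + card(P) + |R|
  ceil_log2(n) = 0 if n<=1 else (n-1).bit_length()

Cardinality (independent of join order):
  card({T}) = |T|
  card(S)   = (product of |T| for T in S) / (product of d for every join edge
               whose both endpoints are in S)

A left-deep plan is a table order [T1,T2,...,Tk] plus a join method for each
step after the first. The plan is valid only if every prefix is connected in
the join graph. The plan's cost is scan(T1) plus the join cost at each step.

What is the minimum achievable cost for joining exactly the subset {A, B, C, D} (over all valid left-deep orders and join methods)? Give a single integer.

35920

Selinger DP over subsets of {A,B,C,D}:
  {A}: scan cost=50, card=50
  {B}: scan cost=60, card=60
  {D}: scan cost=150, card=150
  {C}: scan cost=500, card=500
  {AB}: card=1500; try (A,hash)→720, (B,hash)→820, (B,merge)→820, (A,merge)→830, (B,nl_idx)→1850, (B,nl)→3050 …(+1); best=720 via (A,hash)
  {AD}: card=3750; try (A,hash)→900, (D,merge)→1750, (A,merge)→1850, (D,hash)→2500, (D,nl_idx)→4200, (D,nl)→7550 …(+1); best=900 via (A,hash)
  {BC}: card=1200; try (B,hash)→1720, (B,nl_idx)→4700, (C,merge)→5480, (B,merge)→5920, (C,hash)→9120, (C,nl)→30060 …(+1); best=1720 via (B,hash)
  {ABD}: card=112500; try (D,hash)→4620, (B,hash)→5370, (D,merge)→20070, (B,merge)→50070, (D,nl_idx)→125220, (B,nl_idx)→135900 …(+2); best=4620 via (D,hash)
  {ABC}: card=30000; try (A,hash)→3520, (C,hash)→11220, (A,merge)→16470, (C,merge)→23720, (A,nl)→61720, (C,nl)→750720; best=3520 via (A,hash)
  {ABCD}: card=2250000; try (D,hash)→35920, (C,hash)→126120, (D,merge)→484870, (C,merge)→2034620, (D,nl_idx)→2493520, (D,nl)→4503520 …(+1); best=35920 via (D,hash)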